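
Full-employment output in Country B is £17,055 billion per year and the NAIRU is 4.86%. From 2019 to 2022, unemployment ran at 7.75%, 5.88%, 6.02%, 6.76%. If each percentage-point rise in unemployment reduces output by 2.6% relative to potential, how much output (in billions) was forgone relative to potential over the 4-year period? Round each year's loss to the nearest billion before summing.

£3,091 billion

Year 2019: gap = -2.6 × (7.75 - 4.86) = -7.514%, loss ≈ 17055 × 7.514/100 ≈ 1282.
Year 2020: gap = -2.6 × (5.88 - 4.86) = -2.652%, loss ≈ 17055 × 2.652/100 ≈ 452.
Year 2021: gap = -2.6 × (6.02 - 4.86) = -3.016%, loss ≈ 17055 × 3.016/100 ≈ 514.
Year 2022: gap = -2.6 × (6.76 - 4.86) = -4.94%, loss ≈ 17055 × 4.94/100 ≈ 843.
Total lost output = 1282 + 452 + 514 + 843 = 3091 billion.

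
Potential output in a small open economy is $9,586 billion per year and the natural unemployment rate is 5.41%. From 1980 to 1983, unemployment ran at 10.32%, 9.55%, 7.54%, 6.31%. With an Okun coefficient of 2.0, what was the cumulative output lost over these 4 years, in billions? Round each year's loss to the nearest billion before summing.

Year 1980: gap = -2.0 × (10.32 - 5.41) = -9.82%, loss ≈ 9586 × 9.82/100 ≈ 941.
Year 1981: gap = -2.0 × (9.55 - 5.41) = -8.28%, loss ≈ 9586 × 8.28/100 ≈ 794.
Year 1982: gap = -2.0 × (7.54 - 5.41) = -4.26%, loss ≈ 9586 × 4.26/100 ≈ 408.
Year 1983: gap = -2.0 × (6.31 - 5.41) = -1.8%, loss ≈ 9586 × 1.8/100 ≈ 173.
Total lost output = 941 + 794 + 408 + 173 = 2316 billion.

$2,316 billion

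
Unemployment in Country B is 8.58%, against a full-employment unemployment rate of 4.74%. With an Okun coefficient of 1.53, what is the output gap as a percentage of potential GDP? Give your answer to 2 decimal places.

-5.88%

The unemployment gap is 8.58 - 4.74 = 3.84 percentage points.
Okun's law gives an output gap of -1.53 × 3.84 = -5.8752%, i.e. 5.88% below potential.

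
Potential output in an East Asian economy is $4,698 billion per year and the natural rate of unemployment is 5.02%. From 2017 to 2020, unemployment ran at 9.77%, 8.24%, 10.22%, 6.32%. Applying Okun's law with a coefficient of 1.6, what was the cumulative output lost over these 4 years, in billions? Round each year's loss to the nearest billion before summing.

Year 2017: gap = -1.6 × (9.77 - 5.02) = -7.6%, loss ≈ 4698 × 7.6/100 ≈ 357.
Year 2018: gap = -1.6 × (8.24 - 5.02) = -5.152%, loss ≈ 4698 × 5.152/100 ≈ 242.
Year 2019: gap = -1.6 × (10.22 - 5.02) = -8.32%, loss ≈ 4698 × 8.32/100 ≈ 391.
Year 2020: gap = -1.6 × (6.32 - 5.02) = -2.08%, loss ≈ 4698 × 2.08/100 ≈ 98.
Total lost output = 357 + 242 + 391 + 98 = 1088 billion.

$1,088 billion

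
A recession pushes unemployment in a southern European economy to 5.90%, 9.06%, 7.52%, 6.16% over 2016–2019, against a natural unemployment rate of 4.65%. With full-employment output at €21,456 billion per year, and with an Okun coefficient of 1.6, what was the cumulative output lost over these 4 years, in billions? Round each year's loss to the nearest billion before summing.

Year 2016: gap = -1.6 × (5.9 - 4.65) = -2%, loss ≈ 21456 × 2/100 ≈ 429.
Year 2017: gap = -1.6 × (9.06 - 4.65) = -7.056%, loss ≈ 21456 × 7.056/100 ≈ 1514.
Year 2018: gap = -1.6 × (7.52 - 4.65) = -4.592%, loss ≈ 21456 × 4.592/100 ≈ 985.
Year 2019: gap = -1.6 × (6.16 - 4.65) = -2.416%, loss ≈ 21456 × 2.416/100 ≈ 518.
Total lost output = 429 + 1514 + 985 + 518 = 3446 billion.

€3,446 billion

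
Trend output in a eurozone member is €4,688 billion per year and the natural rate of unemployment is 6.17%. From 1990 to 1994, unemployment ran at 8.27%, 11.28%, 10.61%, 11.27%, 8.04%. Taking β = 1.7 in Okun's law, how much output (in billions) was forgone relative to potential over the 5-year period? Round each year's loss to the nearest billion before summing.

Year 1990: gap = -1.7 × (8.27 - 6.17) = -3.57%, loss ≈ 4688 × 3.57/100 ≈ 167.
Year 1991: gap = -1.7 × (11.28 - 6.17) = -8.687%, loss ≈ 4688 × 8.687/100 ≈ 407.
Year 1992: gap = -1.7 × (10.61 - 6.17) = -7.548%, loss ≈ 4688 × 7.548/100 ≈ 354.
Year 1993: gap = -1.7 × (11.27 - 6.17) = -8.67%, loss ≈ 4688 × 8.67/100 ≈ 406.
Year 1994: gap = -1.7 × (8.04 - 6.17) = -3.179%, loss ≈ 4688 × 3.179/100 ≈ 149.
Total lost output = 167 + 407 + 354 + 406 + 149 = 1483 billion.

€1,483 billion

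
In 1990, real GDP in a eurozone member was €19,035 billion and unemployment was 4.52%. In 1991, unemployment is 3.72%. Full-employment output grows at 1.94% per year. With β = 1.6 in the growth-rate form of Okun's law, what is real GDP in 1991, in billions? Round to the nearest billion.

Δu = 3.72 - 4.52 = -0.8 points.
Okun's law (growth form): g_Y = g_Y* - β × Δu = 1.94 - 1.6 × (-0.80) = 1.94 + 1.28 = 3.22%.
Real GDP in the next year = 19035 × (1 + 3.22/100) = 19035 × 1.0322 ≈ 19648 billion.

€19,648 billion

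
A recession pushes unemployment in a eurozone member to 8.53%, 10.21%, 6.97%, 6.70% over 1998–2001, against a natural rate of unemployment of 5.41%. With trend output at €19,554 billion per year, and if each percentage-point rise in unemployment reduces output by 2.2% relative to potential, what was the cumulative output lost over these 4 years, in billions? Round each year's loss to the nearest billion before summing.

Year 1998: gap = -2.2 × (8.53 - 5.41) = -6.864%, loss ≈ 19554 × 6.864/100 ≈ 1342.
Year 1999: gap = -2.2 × (10.21 - 5.41) = -10.56%, loss ≈ 19554 × 10.56/100 ≈ 2065.
Year 2000: gap = -2.2 × (6.97 - 5.41) = -3.432%, loss ≈ 19554 × 3.432/100 ≈ 671.
Year 2001: gap = -2.2 × (6.7 - 5.41) = -2.838%, loss ≈ 19554 × 2.838/100 ≈ 555.
Total lost output = 1342 + 2065 + 671 + 555 = 4633 billion.

€4,633 billion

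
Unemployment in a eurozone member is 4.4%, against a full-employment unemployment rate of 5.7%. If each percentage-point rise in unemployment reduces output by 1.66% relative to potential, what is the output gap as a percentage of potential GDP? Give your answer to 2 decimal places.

The unemployment gap is 4.4 - 5.7 = -1.3 percentage points.
Okun's law gives an output gap of -1.66 × (-1.3) = 2.158%, i.e. 2.16% above potential.

2.16%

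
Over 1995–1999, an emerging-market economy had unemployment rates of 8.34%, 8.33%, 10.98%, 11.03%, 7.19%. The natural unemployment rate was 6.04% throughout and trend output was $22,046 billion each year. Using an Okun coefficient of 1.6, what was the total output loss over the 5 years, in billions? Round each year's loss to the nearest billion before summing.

$5,528 billion

Year 1995: gap = -1.6 × (8.34 - 6.04) = -3.68%, loss ≈ 22046 × 3.68/100 ≈ 811.
Year 1996: gap = -1.6 × (8.33 - 6.04) = -3.664%, loss ≈ 22046 × 3.664/100 ≈ 808.
Year 1997: gap = -1.6 × (10.98 - 6.04) = -7.904%, loss ≈ 22046 × 7.904/100 ≈ 1743.
Year 1998: gap = -1.6 × (11.03 - 6.04) = -7.984%, loss ≈ 22046 × 7.984/100 ≈ 1760.
Year 1999: gap = -1.6 × (7.19 - 6.04) = -1.84%, loss ≈ 22046 × 1.84/100 ≈ 406.
Total lost output = 811 + 808 + 1743 + 1760 + 406 = 5528 billion.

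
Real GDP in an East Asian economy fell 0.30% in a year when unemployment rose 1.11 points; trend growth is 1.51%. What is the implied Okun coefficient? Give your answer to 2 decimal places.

Growth form: g_Y = g_Y* - β × Δu, so β = (g_Y* - g_Y)/Δu.
β = (1.51 + 0.3)/1.11 = 1.81/1.11 = 1.63.

β ≈ 1.63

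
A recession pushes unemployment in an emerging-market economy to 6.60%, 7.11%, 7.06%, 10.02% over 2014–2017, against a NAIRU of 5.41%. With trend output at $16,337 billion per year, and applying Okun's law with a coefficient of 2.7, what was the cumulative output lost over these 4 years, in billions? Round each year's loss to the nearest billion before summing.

Year 2014: gap = -2.7 × (6.6 - 5.41) = -3.213%, loss ≈ 16337 × 3.213/100 ≈ 525.
Year 2015: gap = -2.7 × (7.11 - 5.41) = -4.59%, loss ≈ 16337 × 4.59/100 ≈ 750.
Year 2016: gap = -2.7 × (7.06 - 5.41) = -4.455%, loss ≈ 16337 × 4.455/100 ≈ 728.
Year 2017: gap = -2.7 × (10.02 - 5.41) = -12.447%, loss ≈ 16337 × 12.447/100 ≈ 2033.
Total lost output = 525 + 750 + 728 + 2033 = 4036 billion.

$4,036 billion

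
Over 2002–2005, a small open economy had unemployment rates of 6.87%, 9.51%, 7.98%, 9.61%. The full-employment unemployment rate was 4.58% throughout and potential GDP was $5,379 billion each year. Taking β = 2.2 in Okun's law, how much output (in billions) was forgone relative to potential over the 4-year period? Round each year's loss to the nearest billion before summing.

$1,851 billion

Year 2002: gap = -2.2 × (6.87 - 4.58) = -5.038%, loss ≈ 5379 × 5.038/100 ≈ 271.
Year 2003: gap = -2.2 × (9.51 - 4.58) = -10.846%, loss ≈ 5379 × 10.846/100 ≈ 583.
Year 2004: gap = -2.2 × (7.98 - 4.58) = -7.48%, loss ≈ 5379 × 7.48/100 ≈ 402.
Year 2005: gap = -2.2 × (9.61 - 4.58) = -11.066%, loss ≈ 5379 × 11.066/100 ≈ 595.
Total lost output = 271 + 583 + 402 + 595 = 1851 billion.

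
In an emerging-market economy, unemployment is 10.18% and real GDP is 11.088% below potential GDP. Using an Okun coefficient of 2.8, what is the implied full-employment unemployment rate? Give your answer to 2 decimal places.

6.22%

From Okun's law, u - u* = -(output gap)/β = -(-11.088)/2.8 = 3.96 points.
So u* = 10.18 - 3.96 = 6.22%.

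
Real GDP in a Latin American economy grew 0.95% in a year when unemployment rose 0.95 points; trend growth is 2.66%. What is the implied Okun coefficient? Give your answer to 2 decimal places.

β ≈ 1.80

Growth form: g_Y = g_Y* - β × Δu, so β = (g_Y* - g_Y)/Δu.
β = (2.66 - 0.95)/0.95 = 1.71/0.95 = 1.80.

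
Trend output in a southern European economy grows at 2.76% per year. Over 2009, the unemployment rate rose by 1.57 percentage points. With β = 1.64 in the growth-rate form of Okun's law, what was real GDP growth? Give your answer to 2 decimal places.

0.19%

Growth-rate Okun's law: g_Y = g_Y* - β × Δu.
g_Y = 2.76 - 1.64 × (1.57) = 2.76 - 2.5748 = 0.1852%, i.e. 0.19% to 2 d.p.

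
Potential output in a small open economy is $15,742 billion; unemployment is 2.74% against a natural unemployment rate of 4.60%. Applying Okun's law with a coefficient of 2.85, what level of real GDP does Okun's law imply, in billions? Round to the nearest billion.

Unemployment gap = 2.74 - 4.6 = -1.86 points, so the output gap is -2.85 × (-1.86) = 5.301%.
Actual GDP = 15742 × (1 + 5.301/100) = 15742 × 1.05301 ≈ 16576 billion.

$16,576 billion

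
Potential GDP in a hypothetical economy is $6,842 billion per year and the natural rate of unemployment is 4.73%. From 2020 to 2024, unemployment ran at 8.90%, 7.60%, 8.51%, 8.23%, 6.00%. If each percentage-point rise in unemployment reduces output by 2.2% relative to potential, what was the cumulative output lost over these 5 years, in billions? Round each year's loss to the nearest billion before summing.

Year 2020: gap = -2.2 × (8.9 - 4.73) = -9.174%, loss ≈ 6842 × 9.174/100 ≈ 628.
Year 2021: gap = -2.2 × (7.6 - 4.73) = -6.314%, loss ≈ 6842 × 6.314/100 ≈ 432.
Year 2022: gap = -2.2 × (8.51 - 4.73) = -8.316%, loss ≈ 6842 × 8.316/100 ≈ 569.
Year 2023: gap = -2.2 × (8.23 - 4.73) = -7.7%, loss ≈ 6842 × 7.7/100 ≈ 527.
Year 2024: gap = -2.2 × (6 - 4.73) = -2.794%, loss ≈ 6842 × 2.794/100 ≈ 191.
Total lost output = 628 + 432 + 569 + 527 + 191 = 2347 billion.

$2,347 billion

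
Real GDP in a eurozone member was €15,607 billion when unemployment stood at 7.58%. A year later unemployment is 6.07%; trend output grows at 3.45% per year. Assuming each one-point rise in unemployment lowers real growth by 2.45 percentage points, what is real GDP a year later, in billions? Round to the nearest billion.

Δu = 6.07 - 7.58 = -1.51 points.
Okun's law (growth form): g_Y = g_Y* - β × Δu = 3.45 - 2.45 × (-1.51) = 3.45 + 3.6995 = 7.1495%.
Real GDP in the next year = 15607 × (1 + 7.1495/100) = 15607 × 1.071495 ≈ 16723 billion.

€16,723 billion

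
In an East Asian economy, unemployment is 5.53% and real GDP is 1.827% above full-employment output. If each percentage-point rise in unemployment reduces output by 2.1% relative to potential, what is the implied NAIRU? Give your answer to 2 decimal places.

6.40%

From Okun's law, u - u* = -(output gap)/β = -(1.827)/2.1 = -0.87 points.
So u* = 5.53 + 0.87 = 6.40%.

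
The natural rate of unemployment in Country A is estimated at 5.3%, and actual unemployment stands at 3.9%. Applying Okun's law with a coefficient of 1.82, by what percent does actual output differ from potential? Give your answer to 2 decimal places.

2.55%

The unemployment gap is 3.9 - 5.3 = -1.4 percentage points.
Okun's law gives an output gap of -1.82 × (-1.4) = 2.548%, i.e. 2.55% above potential.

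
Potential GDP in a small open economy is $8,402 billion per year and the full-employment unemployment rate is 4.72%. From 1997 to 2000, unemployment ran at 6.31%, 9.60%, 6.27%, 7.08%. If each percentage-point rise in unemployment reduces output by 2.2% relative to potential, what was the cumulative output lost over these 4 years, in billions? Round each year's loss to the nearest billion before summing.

Year 1997: gap = -2.2 × (6.31 - 4.72) = -3.498%, loss ≈ 8402 × 3.498/100 ≈ 294.
Year 1998: gap = -2.2 × (9.6 - 4.72) = -10.736%, loss ≈ 8402 × 10.736/100 ≈ 902.
Year 1999: gap = -2.2 × (6.27 - 4.72) = -3.41%, loss ≈ 8402 × 3.41/100 ≈ 287.
Year 2000: gap = -2.2 × (7.08 - 4.72) = -5.192%, loss ≈ 8402 × 5.192/100 ≈ 436.
Total lost output = 294 + 902 + 287 + 436 = 1919 billion.

$1,919 billion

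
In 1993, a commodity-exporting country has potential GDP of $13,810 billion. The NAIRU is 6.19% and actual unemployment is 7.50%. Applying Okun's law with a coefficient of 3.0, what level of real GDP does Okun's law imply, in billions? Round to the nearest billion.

$13,267 billion

Unemployment gap = 7.5 - 6.19 = 1.31 points, so the output gap is -3 × 1.31 = -3.93%.
Actual GDP = 13810 × (1 - 3.93/100) = 13810 × 0.9607 ≈ 13267 billion.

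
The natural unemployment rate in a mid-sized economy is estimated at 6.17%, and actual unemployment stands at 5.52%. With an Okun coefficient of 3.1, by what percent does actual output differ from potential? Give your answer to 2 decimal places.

2.02%

The unemployment gap is 5.52 - 6.17 = -0.65 percentage points.
Okun's law gives an output gap of -3.1 × (-0.65) = 2.015%, i.e. 2.02% above potential.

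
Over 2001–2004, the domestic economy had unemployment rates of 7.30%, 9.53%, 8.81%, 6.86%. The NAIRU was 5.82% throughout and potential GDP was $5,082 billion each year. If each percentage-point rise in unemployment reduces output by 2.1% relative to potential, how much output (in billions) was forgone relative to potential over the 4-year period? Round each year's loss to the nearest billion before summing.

Year 2001: gap = -2.1 × (7.3 - 5.82) = -3.108%, loss ≈ 5082 × 3.108/100 ≈ 158.
Year 2002: gap = -2.1 × (9.53 - 5.82) = -7.791%, loss ≈ 5082 × 7.791/100 ≈ 396.
Year 2003: gap = -2.1 × (8.81 - 5.82) = -6.279%, loss ≈ 5082 × 6.279/100 ≈ 319.
Year 2004: gap = -2.1 × (6.86 - 5.82) = -2.184%, loss ≈ 5082 × 2.184/100 ≈ 111.
Total lost output = 158 + 396 + 319 + 111 = 984 billion.

$984 billion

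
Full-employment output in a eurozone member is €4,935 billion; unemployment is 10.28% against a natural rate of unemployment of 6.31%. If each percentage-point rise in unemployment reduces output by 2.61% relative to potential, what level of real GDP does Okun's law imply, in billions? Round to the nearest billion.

€4,424 billion

Unemployment gap = 10.28 - 6.31 = 3.97 points, so the output gap is -2.61 × 3.97 = -10.3617%.
Actual GDP = 4935 × (1 - 10.3617/100) = 4935 × 0.896383 ≈ 4424 billion.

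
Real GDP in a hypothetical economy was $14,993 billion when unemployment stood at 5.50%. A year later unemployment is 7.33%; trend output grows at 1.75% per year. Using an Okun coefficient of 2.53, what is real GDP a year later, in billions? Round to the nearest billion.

Δu = 7.33 - 5.5 = 1.83 points.
Okun's law (growth form): g_Y = g_Y* - β × Δu = 1.75 - 2.53 × (1.83) = 1.75 - 4.6299 = -2.8799%.
Real GDP in the next year = 14993 × (1 - 2.8799/100) = 14993 × 0.971201 ≈ 14561 billion.

$14,561 billion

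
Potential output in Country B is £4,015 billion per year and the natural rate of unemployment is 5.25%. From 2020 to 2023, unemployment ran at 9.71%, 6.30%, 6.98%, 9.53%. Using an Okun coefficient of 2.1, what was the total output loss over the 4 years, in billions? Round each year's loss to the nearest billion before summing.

Year 2020: gap = -2.1 × (9.71 - 5.25) = -9.366%, loss ≈ 4015 × 9.366/100 ≈ 376.
Year 2021: gap = -2.1 × (6.3 - 5.25) = -2.205%, loss ≈ 4015 × 2.205/100 ≈ 89.
Year 2022: gap = -2.1 × (6.98 - 5.25) = -3.633%, loss ≈ 4015 × 3.633/100 ≈ 146.
Year 2023: gap = -2.1 × (9.53 - 5.25) = -8.988%, loss ≈ 4015 × 8.988/100 ≈ 361.
Total lost output = 376 + 89 + 146 + 361 = 972 billion.

£972 billion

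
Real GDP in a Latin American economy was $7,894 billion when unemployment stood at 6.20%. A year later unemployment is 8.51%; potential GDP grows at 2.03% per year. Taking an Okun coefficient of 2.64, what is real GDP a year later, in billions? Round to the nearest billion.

Δu = 8.51 - 6.2 = 2.31 points.
Okun's law (growth form): g_Y = g_Y* - β × Δu = 2.03 - 2.64 × (2.31) = 2.03 - 6.0984 = -4.0684%.
Real GDP in the next year = 7894 × (1 - 4.0684/100) = 7894 × 0.959316 ≈ 7573 billion.

$7,573 billion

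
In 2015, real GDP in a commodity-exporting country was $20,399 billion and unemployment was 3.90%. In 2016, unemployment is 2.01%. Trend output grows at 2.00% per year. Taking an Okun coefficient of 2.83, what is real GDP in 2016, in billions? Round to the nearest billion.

Δu = 2.01 - 3.9 = -1.89 points.
Okun's law (growth form): g_Y = g_Y* - β × Δu = 2.00 - 2.83 × (-1.89) = 2 + 5.3487 = 7.3487%.
Real GDP in the next year = 20399 × (1 + 7.3487/100) = 20399 × 1.073487 ≈ 21898 billion.

$21,898 billion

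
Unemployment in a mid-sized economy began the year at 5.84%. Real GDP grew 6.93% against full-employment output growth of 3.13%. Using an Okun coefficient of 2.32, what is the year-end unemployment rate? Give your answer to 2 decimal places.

Growth-rate Okun's law: g_Y = g_Y* - β × Δu, so Δu = (g_Y* - g_Y)/β.
Δu = (3.13 - 6.93)/2.32 = -3.8/2.32 = -1.64 percentage points.
Year-end unemployment = 5.84 - 1.64 = 4.20%.

4.20%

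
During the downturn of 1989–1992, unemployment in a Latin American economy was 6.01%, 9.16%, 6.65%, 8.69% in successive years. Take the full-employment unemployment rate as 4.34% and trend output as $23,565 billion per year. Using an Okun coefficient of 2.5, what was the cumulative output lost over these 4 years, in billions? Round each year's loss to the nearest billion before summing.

Year 1989: gap = -2.5 × (6.01 - 4.34) = -4.175%, loss ≈ 23565 × 4.175/100 ≈ 984.
Year 1990: gap = -2.5 × (9.16 - 4.34) = -12.05%, loss ≈ 23565 × 12.05/100 ≈ 2840.
Year 1991: gap = -2.5 × (6.65 - 4.34) = -5.775%, loss ≈ 23565 × 5.775/100 ≈ 1361.
Year 1992: gap = -2.5 × (8.69 - 4.34) = -10.875%, loss ≈ 23565 × 10.875/100 ≈ 2563.
Total lost output = 984 + 2840 + 1361 + 2563 = 7748 billion.

$7,748 billion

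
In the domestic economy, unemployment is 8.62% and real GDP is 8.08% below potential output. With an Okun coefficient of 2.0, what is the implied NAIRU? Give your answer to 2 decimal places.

From Okun's law, u - u* = -(output gap)/β = -(-8.08)/2.0 = 4.04 points.
So u* = 8.62 - 4.04 = 4.58%.

4.58%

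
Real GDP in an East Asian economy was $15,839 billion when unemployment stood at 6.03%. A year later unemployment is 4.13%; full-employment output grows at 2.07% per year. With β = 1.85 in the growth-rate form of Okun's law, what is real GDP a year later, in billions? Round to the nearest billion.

Δu = 4.13 - 6.03 = -1.9 points.
Okun's law (growth form): g_Y = g_Y* - β × Δu = 2.07 - 1.85 × (-1.90) = 2.07 + 3.515 = 5.585%.
Real GDP in the next year = 15839 × (1 + 5.585/100) = 15839 × 1.05585 ≈ 16724 billion.

$16,724 billion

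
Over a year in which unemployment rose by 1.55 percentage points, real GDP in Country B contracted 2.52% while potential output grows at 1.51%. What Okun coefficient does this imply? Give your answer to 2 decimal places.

β ≈ 2.60

Growth form: g_Y = g_Y* - β × Δu, so β = (g_Y* - g_Y)/Δu.
β = (1.51 + 2.52)/1.55 = 4.03/1.55 = 2.60.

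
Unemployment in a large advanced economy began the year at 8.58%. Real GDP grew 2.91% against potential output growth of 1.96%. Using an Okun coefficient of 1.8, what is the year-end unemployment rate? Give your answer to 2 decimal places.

Growth-rate Okun's law: g_Y = g_Y* - β × Δu, so Δu = (g_Y* - g_Y)/β.
Δu = (1.96 - 2.91)/1.8 = -0.95/1.8 = -0.53 percentage points.
Year-end unemployment = 8.58 - 0.53 = 8.05%.

8.05%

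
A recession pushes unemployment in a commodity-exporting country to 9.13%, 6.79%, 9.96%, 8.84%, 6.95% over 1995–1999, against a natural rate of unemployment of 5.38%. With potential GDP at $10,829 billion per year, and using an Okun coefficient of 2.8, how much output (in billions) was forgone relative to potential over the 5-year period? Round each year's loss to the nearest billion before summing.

Year 1995: gap = -2.8 × (9.13 - 5.38) = -10.5%, loss ≈ 10829 × 10.5/100 ≈ 1137.
Year 1996: gap = -2.8 × (6.79 - 5.38) = -3.948%, loss ≈ 10829 × 3.948/100 ≈ 428.
Year 1997: gap = -2.8 × (9.96 - 5.38) = -12.824%, loss ≈ 10829 × 12.824/100 ≈ 1389.
Year 1998: gap = -2.8 × (8.84 - 5.38) = -9.688%, loss ≈ 10829 × 9.688/100 ≈ 1049.
Year 1999: gap = -2.8 × (6.95 - 5.38) = -4.396%, loss ≈ 10829 × 4.396/100 ≈ 476.
Total lost output = 1137 + 428 + 1389 + 1049 + 476 = 4479 billion.

$4,479 billion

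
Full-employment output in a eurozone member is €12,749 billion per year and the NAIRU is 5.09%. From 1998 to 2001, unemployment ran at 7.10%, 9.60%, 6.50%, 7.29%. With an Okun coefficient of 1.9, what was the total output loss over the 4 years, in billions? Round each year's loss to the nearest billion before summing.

€2,454 billion

Year 1998: gap = -1.9 × (7.1 - 5.09) = -3.819%, loss ≈ 12749 × 3.819/100 ≈ 487.
Year 1999: gap = -1.9 × (9.6 - 5.09) = -8.569%, loss ≈ 12749 × 8.569/100 ≈ 1092.
Year 2000: gap = -1.9 × (6.5 - 5.09) = -2.679%, loss ≈ 12749 × 2.679/100 ≈ 342.
Year 2001: gap = -1.9 × (7.29 - 5.09) = -4.18%, loss ≈ 12749 × 4.18/100 ≈ 533.
Total lost output = 487 + 1092 + 342 + 533 = 2454 billion.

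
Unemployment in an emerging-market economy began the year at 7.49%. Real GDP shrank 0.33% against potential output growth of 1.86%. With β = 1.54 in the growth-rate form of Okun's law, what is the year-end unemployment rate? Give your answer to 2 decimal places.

Growth-rate Okun's law: g_Y = g_Y* - β × Δu, so Δu = (g_Y* - g_Y)/β.
Δu = (1.86 + 0.33)/1.54 = 2.19/1.54 = 1.42 percentage points.
Year-end unemployment = 7.49 + 1.42 = 8.91%.

8.91%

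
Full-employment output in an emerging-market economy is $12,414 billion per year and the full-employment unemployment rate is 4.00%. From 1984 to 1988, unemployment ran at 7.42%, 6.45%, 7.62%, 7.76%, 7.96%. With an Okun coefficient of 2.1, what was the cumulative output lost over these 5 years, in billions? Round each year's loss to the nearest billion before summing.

Year 1984: gap = -2.1 × (7.42 - 4) = -7.182%, loss ≈ 12414 × 7.182/100 ≈ 892.
Year 1985: gap = -2.1 × (6.45 - 4) = -5.145%, loss ≈ 12414 × 5.145/100 ≈ 639.
Year 1986: gap = -2.1 × (7.62 - 4) = -7.602%, loss ≈ 12414 × 7.602/100 ≈ 944.
Year 1987: gap = -2.1 × (7.76 - 4) = -7.896%, loss ≈ 12414 × 7.896/100 ≈ 980.
Year 1988: gap = -2.1 × (7.96 - 4) = -8.316%, loss ≈ 12414 × 8.316/100 ≈ 1032.
Total lost output = 892 + 639 + 944 + 980 + 1032 = 4487 billion.

$4,487 billion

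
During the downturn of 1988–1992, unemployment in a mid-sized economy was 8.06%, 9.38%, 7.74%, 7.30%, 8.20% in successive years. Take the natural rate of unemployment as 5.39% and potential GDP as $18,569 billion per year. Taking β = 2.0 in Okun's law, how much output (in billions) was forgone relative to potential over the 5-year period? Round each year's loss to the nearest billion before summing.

Year 1988: gap = -2.0 × (8.06 - 5.39) = -5.34%, loss ≈ 18569 × 5.34/100 ≈ 992.
Year 1989: gap = -2.0 × (9.38 - 5.39) = -7.98%, loss ≈ 18569 × 7.98/100 ≈ 1482.
Year 1990: gap = -2.0 × (7.74 - 5.39) = -4.7%, loss ≈ 18569 × 4.7/100 ≈ 873.
Year 1991: gap = -2.0 × (7.3 - 5.39) = -3.82%, loss ≈ 18569 × 3.82/100 ≈ 709.
Year 1992: gap = -2.0 × (8.2 - 5.39) = -5.62%, loss ≈ 18569 × 5.62/100 ≈ 1044.
Total lost output = 992 + 1482 + 873 + 709 + 1044 = 5100 billion.

$5,100 billion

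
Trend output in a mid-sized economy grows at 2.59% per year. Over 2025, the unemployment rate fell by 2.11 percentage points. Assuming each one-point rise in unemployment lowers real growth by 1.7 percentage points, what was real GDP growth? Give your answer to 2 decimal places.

6.18%

Growth-rate Okun's law: g_Y = g_Y* - β × Δu.
g_Y = 2.59 - 1.7 × (-2.11) = 2.59 + 3.587 = 6.177%, i.e. 6.18% to 2 d.p.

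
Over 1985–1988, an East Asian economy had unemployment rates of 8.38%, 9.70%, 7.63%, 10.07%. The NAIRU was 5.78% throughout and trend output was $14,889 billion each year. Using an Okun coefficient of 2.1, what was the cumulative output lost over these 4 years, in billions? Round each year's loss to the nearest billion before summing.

$3,958 billion

Year 1985: gap = -2.1 × (8.38 - 5.78) = -5.46%, loss ≈ 14889 × 5.46/100 ≈ 813.
Year 1986: gap = -2.1 × (9.7 - 5.78) = -8.232%, loss ≈ 14889 × 8.232/100 ≈ 1226.
Year 1987: gap = -2.1 × (7.63 - 5.78) = -3.885%, loss ≈ 14889 × 3.885/100 ≈ 578.
Year 1988: gap = -2.1 × (10.07 - 5.78) = -9.009%, loss ≈ 14889 × 9.009/100 ≈ 1341.
Total lost output = 813 + 1226 + 578 + 1341 = 3958 billion.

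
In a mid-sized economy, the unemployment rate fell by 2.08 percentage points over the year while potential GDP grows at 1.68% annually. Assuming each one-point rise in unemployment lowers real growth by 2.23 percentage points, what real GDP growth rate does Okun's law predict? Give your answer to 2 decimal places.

6.32%

Growth-rate Okun's law: g_Y = g_Y* - β × Δu.
g_Y = 1.68 - 2.23 × (-2.08) = 1.68 + 4.6384 = 6.3184%, i.e. 6.32% to 2 d.p.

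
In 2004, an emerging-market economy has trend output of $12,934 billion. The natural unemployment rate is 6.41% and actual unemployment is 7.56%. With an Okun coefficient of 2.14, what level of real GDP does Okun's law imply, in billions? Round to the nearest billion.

$12,616 billion

Unemployment gap = 7.56 - 6.41 = 1.15 points, so the output gap is -2.14 × 1.15 = -2.461%.
Actual GDP = 12934 × (1 - 2.461/100) = 12934 × 0.97539 ≈ 12616 billion.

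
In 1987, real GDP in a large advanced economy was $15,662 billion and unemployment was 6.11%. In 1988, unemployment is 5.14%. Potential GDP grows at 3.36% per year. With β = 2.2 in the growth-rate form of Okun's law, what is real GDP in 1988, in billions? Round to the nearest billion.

$16,522 billion

Δu = 5.14 - 6.11 = -0.97 points.
Okun's law (growth form): g_Y = g_Y* - β × Δu = 3.36 - 2.2 × (-0.97) = 3.36 + 2.134 = 5.494%.
Real GDP in the next year = 15662 × (1 + 5.494/100) = 15662 × 1.05494 ≈ 16522 billion.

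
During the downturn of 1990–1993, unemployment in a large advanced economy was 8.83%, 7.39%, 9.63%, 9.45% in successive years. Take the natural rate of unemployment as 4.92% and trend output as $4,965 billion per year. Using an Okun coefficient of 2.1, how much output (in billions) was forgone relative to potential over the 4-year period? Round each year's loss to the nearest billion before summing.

$1,629 billion

Year 1990: gap = -2.1 × (8.83 - 4.92) = -8.211%, loss ≈ 4965 × 8.211/100 ≈ 408.
Year 1991: gap = -2.1 × (7.39 - 4.92) = -5.187%, loss ≈ 4965 × 5.187/100 ≈ 258.
Year 1992: gap = -2.1 × (9.63 - 4.92) = -9.891%, loss ≈ 4965 × 9.891/100 ≈ 491.
Year 1993: gap = -2.1 × (9.45 - 4.92) = -9.513%, loss ≈ 4965 × 9.513/100 ≈ 472.
Total lost output = 408 + 258 + 491 + 472 = 1629 billion.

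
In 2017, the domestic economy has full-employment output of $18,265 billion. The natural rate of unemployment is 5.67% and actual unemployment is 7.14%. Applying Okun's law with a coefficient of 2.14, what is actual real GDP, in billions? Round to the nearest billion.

$17,690 billion

Unemployment gap = 7.14 - 5.67 = 1.47 points, so the output gap is -2.14 × 1.47 = -3.1458%.
Actual GDP = 18265 × (1 - 3.1458/100) = 18265 × 0.968542 ≈ 17690 billion.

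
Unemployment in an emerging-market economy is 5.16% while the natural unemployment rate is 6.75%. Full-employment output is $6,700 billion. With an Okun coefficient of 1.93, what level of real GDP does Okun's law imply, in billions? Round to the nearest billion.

Unemployment gap = 5.16 - 6.75 = -1.59 points, so the output gap is -1.93 × (-1.59) = 3.0687%.
Actual GDP = 6700 × (1 + 3.0687/100) = 6700 × 1.030687 ≈ 6906 billion.

$6,906 billion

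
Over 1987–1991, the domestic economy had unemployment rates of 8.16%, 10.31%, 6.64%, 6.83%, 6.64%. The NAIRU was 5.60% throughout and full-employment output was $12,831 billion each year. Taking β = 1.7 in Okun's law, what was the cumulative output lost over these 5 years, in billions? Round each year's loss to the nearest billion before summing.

$2,307 billion

Year 1987: gap = -1.7 × (8.16 - 5.6) = -4.352%, loss ≈ 12831 × 4.352/100 ≈ 558.
Year 1988: gap = -1.7 × (10.31 - 5.6) = -8.007%, loss ≈ 12831 × 8.007/100 ≈ 1027.
Year 1989: gap = -1.7 × (6.64 - 5.6) = -1.768%, loss ≈ 12831 × 1.768/100 ≈ 227.
Year 1990: gap = -1.7 × (6.83 - 5.6) = -2.091%, loss ≈ 12831 × 2.091/100 ≈ 268.
Year 1991: gap = -1.7 × (6.64 - 5.6) = -1.768%, loss ≈ 12831 × 1.768/100 ≈ 227.
Total lost output = 558 + 1027 + 227 + 268 + 227 = 2307 billion.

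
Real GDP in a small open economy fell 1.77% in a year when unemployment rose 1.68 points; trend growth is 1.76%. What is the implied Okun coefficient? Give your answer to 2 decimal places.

Growth form: g_Y = g_Y* - β × Δu, so β = (g_Y* - g_Y)/Δu.
β = (1.76 + 1.77)/1.68 = 3.53/1.68 = 2.10.

β ≈ 2.10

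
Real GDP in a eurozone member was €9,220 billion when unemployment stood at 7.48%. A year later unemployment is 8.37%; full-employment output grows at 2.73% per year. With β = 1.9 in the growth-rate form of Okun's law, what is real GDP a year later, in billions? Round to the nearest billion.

€9,316 billion

Δu = 8.37 - 7.48 = 0.89 points.
Okun's law (growth form): g_Y = g_Y* - β × Δu = 2.73 - 1.9 × (0.89) = 2.73 - 1.691 = 1.039%.
Real GDP in the next year = 9220 × (1 + 1.039/100) = 9220 × 1.01039 ≈ 9316 billion.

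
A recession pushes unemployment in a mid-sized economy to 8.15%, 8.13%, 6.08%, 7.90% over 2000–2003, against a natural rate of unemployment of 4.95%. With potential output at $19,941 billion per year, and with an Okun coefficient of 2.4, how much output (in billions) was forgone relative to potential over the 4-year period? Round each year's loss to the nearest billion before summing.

Year 2000: gap = -2.4 × (8.15 - 4.95) = -7.68%, loss ≈ 19941 × 7.68/100 ≈ 1531.
Year 2001: gap = -2.4 × (8.13 - 4.95) = -7.632%, loss ≈ 19941 × 7.632/100 ≈ 1522.
Year 2002: gap = -2.4 × (6.08 - 4.95) = -2.712%, loss ≈ 19941 × 2.712/100 ≈ 541.
Year 2003: gap = -2.4 × (7.9 - 4.95) = -7.08%, loss ≈ 19941 × 7.08/100 ≈ 1412.
Total lost output = 1531 + 1522 + 541 + 1412 = 5006 billion.

$5,006 billion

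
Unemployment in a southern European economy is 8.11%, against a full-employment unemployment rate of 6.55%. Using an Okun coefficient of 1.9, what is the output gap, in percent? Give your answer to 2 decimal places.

-2.96%

The unemployment gap is 8.11 - 6.55 = 1.56 percentage points.
Okun's law gives an output gap of -1.9 × 1.56 = -2.964%, i.e. 2.96% below potential.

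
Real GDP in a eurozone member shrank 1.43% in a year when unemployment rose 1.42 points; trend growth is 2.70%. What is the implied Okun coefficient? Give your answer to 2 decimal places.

β ≈ 2.91

Growth form: g_Y = g_Y* - β × Δu, so β = (g_Y* - g_Y)/Δu.
β = (2.7 + 1.43)/1.42 = 4.13/1.42 = 2.91.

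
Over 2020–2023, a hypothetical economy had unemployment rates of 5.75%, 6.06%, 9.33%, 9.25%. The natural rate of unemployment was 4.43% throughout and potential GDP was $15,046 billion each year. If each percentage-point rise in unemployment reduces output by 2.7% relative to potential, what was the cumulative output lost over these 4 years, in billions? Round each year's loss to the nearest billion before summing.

Year 2020: gap = -2.7 × (5.75 - 4.43) = -3.564%, loss ≈ 15046 × 3.564/100 ≈ 536.
Year 2021: gap = -2.7 × (6.06 - 4.43) = -4.401%, loss ≈ 15046 × 4.401/100 ≈ 662.
Year 2022: gap = -2.7 × (9.33 - 4.43) = -13.23%, loss ≈ 15046 × 13.23/100 ≈ 1991.
Year 2023: gap = -2.7 × (9.25 - 4.43) = -13.014%, loss ≈ 15046 × 13.014/100 ≈ 1958.
Total lost output = 536 + 662 + 1991 + 1958 = 5147 billion.

$5,147 billion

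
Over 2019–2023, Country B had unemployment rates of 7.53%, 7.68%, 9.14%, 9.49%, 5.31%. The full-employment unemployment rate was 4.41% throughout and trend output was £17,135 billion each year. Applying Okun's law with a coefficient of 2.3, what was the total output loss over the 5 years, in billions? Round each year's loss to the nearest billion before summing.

Year 2019: gap = -2.3 × (7.53 - 4.41) = -7.176%, loss ≈ 17135 × 7.176/100 ≈ 1230.
Year 2020: gap = -2.3 × (7.68 - 4.41) = -7.521%, loss ≈ 17135 × 7.521/100 ≈ 1289.
Year 2021: gap = -2.3 × (9.14 - 4.41) = -10.879%, loss ≈ 17135 × 10.879/100 ≈ 1864.
Year 2022: gap = -2.3 × (9.49 - 4.41) = -11.684%, loss ≈ 17135 × 11.684/100 ≈ 2002.
Year 2023: gap = -2.3 × (5.31 - 4.41) = -2.07%, loss ≈ 17135 × 2.07/100 ≈ 355.
Total lost output = 1230 + 1289 + 1864 + 2002 + 355 = 6740 billion.

£6,740 billion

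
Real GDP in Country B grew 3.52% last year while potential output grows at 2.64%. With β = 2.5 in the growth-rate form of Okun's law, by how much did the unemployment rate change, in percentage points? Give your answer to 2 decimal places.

Growth-rate Okun's law: g_Y = g_Y* - β × Δu, so Δu = (g_Y* - g_Y)/β.
Δu = (2.64 - 3.52)/2.5 = -0.88/2.5 = -0.35 percentage points.

-0.35 percentage points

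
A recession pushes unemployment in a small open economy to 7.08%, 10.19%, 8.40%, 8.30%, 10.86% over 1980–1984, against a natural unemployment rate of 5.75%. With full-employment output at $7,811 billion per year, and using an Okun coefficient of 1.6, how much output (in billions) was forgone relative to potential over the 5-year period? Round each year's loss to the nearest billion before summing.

$2,010 billion

Year 1980: gap = -1.6 × (7.08 - 5.75) = -2.128%, loss ≈ 7811 × 2.128/100 ≈ 166.
Year 1981: gap = -1.6 × (10.19 - 5.75) = -7.104%, loss ≈ 7811 × 7.104/100 ≈ 555.
Year 1982: gap = -1.6 × (8.4 - 5.75) = -4.24%, loss ≈ 7811 × 4.24/100 ≈ 331.
Year 1983: gap = -1.6 × (8.3 - 5.75) = -4.08%, loss ≈ 7811 × 4.08/100 ≈ 319.
Year 1984: gap = -1.6 × (10.86 - 5.75) = -8.176%, loss ≈ 7811 × 8.176/100 ≈ 639.
Total lost output = 166 + 555 + 331 + 319 + 639 = 2010 billion.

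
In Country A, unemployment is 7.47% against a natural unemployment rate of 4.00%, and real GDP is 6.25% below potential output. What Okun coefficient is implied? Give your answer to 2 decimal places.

β ≈ 1.80

Okun's law: output gap = -β × (u - u*).
-6.25 = -β × (7.47 - 4) = -β × 3.47, so β = 6.25/3.47 = 1.80.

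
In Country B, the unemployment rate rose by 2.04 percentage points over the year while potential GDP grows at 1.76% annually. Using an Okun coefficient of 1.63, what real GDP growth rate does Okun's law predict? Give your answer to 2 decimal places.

-1.57%

Growth-rate Okun's law: g_Y = g_Y* - β × Δu.
g_Y = 1.76 - 1.63 × (2.04) = 1.76 - 3.3252 = -1.5652%, i.e. -1.57% to 2 d.p.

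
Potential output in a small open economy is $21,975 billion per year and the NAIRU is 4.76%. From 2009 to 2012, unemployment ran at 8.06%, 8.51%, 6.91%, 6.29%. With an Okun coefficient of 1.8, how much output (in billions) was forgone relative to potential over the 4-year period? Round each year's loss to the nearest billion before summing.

$4,243 billion

Year 2009: gap = -1.8 × (8.06 - 4.76) = -5.94%, loss ≈ 21975 × 5.94/100 ≈ 1305.
Year 2010: gap = -1.8 × (8.51 - 4.76) = -6.75%, loss ≈ 21975 × 6.75/100 ≈ 1483.
Year 2011: gap = -1.8 × (6.91 - 4.76) = -3.87%, loss ≈ 21975 × 3.87/100 ≈ 850.
Year 2012: gap = -1.8 × (6.29 - 4.76) = -2.754%, loss ≈ 21975 × 2.754/100 ≈ 605.
Total lost output = 1305 + 1483 + 850 + 605 = 4243 billion.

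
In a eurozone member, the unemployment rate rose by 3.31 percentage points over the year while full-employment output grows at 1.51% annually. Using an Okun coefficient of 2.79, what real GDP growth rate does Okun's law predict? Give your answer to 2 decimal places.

Growth-rate Okun's law: g_Y = g_Y* - β × Δu.
g_Y = 1.51 - 2.79 × (3.31) = 1.51 - 9.2349 = -7.7249%, i.e. -7.72% to 2 d.p.

-7.72%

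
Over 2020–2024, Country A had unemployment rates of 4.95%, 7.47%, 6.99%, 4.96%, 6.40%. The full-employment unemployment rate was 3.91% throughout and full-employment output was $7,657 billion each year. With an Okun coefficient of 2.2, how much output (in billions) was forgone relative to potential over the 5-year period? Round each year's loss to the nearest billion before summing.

$1,890 billion

Year 2020: gap = -2.2 × (4.95 - 3.91) = -2.288%, loss ≈ 7657 × 2.288/100 ≈ 175.
Year 2021: gap = -2.2 × (7.47 - 3.91) = -7.832%, loss ≈ 7657 × 7.832/100 ≈ 600.
Year 2022: gap = -2.2 × (6.99 - 3.91) = -6.776%, loss ≈ 7657 × 6.776/100 ≈ 519.
Year 2023: gap = -2.2 × (4.96 - 3.91) = -2.31%, loss ≈ 7657 × 2.31/100 ≈ 177.
Year 2024: gap = -2.2 × (6.4 - 3.91) = -5.478%, loss ≈ 7657 × 5.478/100 ≈ 419.
Total lost output = 175 + 600 + 519 + 177 + 419 = 1890 billion.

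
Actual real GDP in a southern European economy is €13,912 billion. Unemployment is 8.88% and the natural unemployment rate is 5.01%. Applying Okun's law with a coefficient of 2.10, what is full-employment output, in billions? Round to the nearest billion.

Unemployment gap = 8.88 - 5.01 = 3.87 points, so output gap = -2.1 × 3.87 = -8.127%.
Since Y = Y* × (1 + gap/100), Y* = 13912/0.91873 ≈ 15143 billion.

€15,143 billion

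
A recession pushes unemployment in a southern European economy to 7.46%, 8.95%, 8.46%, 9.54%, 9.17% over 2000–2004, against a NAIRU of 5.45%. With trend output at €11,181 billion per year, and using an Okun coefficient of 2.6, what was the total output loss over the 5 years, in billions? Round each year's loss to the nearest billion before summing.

€4,746 billion

Year 2000: gap = -2.6 × (7.46 - 5.45) = -5.226%, loss ≈ 11181 × 5.226/100 ≈ 584.
Year 2001: gap = -2.6 × (8.95 - 5.45) = -9.1%, loss ≈ 11181 × 9.1/100 ≈ 1017.
Year 2002: gap = -2.6 × (8.46 - 5.45) = -7.826%, loss ≈ 11181 × 7.826/100 ≈ 875.
Year 2003: gap = -2.6 × (9.54 - 5.45) = -10.634%, loss ≈ 11181 × 10.634/100 ≈ 1189.
Year 2004: gap = -2.6 × (9.17 - 5.45) = -9.672%, loss ≈ 11181 × 9.672/100 ≈ 1081.
Total lost output = 584 + 1017 + 875 + 1189 + 1081 = 4746 billion.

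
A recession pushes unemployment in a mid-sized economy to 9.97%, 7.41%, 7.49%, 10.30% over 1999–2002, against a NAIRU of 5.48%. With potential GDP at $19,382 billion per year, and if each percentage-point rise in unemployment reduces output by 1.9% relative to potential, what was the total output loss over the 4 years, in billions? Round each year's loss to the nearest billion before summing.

Year 1999: gap = -1.9 × (9.97 - 5.48) = -8.531%, loss ≈ 19382 × 8.531/100 ≈ 1653.
Year 2000: gap = -1.9 × (7.41 - 5.48) = -3.667%, loss ≈ 19382 × 3.667/100 ≈ 711.
Year 2001: gap = -1.9 × (7.49 - 5.48) = -3.819%, loss ≈ 19382 × 3.819/100 ≈ 740.
Year 2002: gap = -1.9 × (10.3 - 5.48) = -9.158%, loss ≈ 19382 × 9.158/100 ≈ 1775.
Total lost output = 1653 + 711 + 740 + 1775 = 4879 billion.

$4,879 billion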